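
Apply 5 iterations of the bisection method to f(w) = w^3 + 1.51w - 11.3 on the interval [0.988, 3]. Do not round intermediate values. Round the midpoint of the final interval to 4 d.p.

f(0.988000) = -8.843690, f(3.000000) = 20.230000 (opposite signs)
step 1: m = 1.994000, f(m) = -0.360844 < 0 → root in [1.994000, 3.000000]
step 2: m = 2.497000, f(m) = 8.039287 > 0 → root in [1.994000, 2.497000]
step 3: m = 2.245500, f(m) = 3.413123 > 0 → root in [1.994000, 2.245500]
step 4: m = 2.119750, f(m) = 1.425580 > 0 → root in [1.994000, 2.119750]
step 5: m = 2.056875, f(m) = 0.507974 > 0 → root in [1.994000, 2.056875]
Midpoint of [1.994000, 2.056875] = 2.025437

2.0254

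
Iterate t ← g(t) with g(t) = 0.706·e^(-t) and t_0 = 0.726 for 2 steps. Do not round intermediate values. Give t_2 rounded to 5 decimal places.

0.50171

t_1 = g(0.726000) = 0.341591
t_2 = g(0.341591) = 0.501711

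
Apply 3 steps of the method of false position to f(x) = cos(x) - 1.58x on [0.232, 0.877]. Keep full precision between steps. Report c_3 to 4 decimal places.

False-position update: c = (a·f(b) − b·f(a))/(f(b) − f(a)); replace the endpoint whose sign matches f(c).
f(0.232000) = 0.606648, f(0.877000) = -0.746200
step 1: c = 0.521233, f(c) = 0.043658 > 0 → new bracket [0.521233, 0.877000]
step 2: c = 0.540897, f(c) = 0.002629 > 0 → new bracket [0.540897, 0.877000]
step 3: c = 0.542077, f(c) = 0.000156 > 0 → new bracket [0.542077, 0.877000]

0.5421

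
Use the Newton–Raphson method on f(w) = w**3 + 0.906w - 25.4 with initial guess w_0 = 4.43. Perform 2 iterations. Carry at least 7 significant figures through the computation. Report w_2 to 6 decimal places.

2.905289

f'(w) = 3w**2 + 0.906
w_0 = 4.430000: f = 65.551887, f' = 59.780700 → w_1 = 4.430000 - (65.551887)/(59.780700) = 3.333461
w_1 = 3.333461: f = 14.661398, f' = 34.241881 → w_2 = 3.333461 - (14.661398)/(34.241881) = 2.905289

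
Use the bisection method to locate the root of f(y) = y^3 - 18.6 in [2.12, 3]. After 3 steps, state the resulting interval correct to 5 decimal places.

f(2.120000) = -9.071872, f(3.000000) = 8.400000 (opposite signs)
step 1: m = 2.560000, f(m) = -1.822784 < 0 → root in [2.560000, 3.000000]
step 2: m = 2.780000, f(m) = 2.884952 > 0 → root in [2.560000, 2.780000]
step 3: m = 2.670000, f(m) = 0.434163 > 0 → root in [2.560000, 2.670000]

[2.56000, 2.67000]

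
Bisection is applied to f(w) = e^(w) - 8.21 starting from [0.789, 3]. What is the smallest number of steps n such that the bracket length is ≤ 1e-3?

12

Initial width b − a = 3 − 0.789 = 2.211000.
After n steps the width is (b−a)/2^n; need (b−a)/2^n ≤ 1e-3.
So n ≥ log₂(2.211000/1e-3) = log₂(2211.0000) ≈ 11.1105.
Hence n = 12.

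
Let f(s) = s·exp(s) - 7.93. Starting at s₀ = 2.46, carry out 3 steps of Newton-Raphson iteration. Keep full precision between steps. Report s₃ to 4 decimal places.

f'(s) = (s + 1)·exp(s)
s_0 = 2.460000: f = 20.863836, f' = 40.498648 → s_1 = 2.460000 - (20.863836)/(40.498648) = 1.944826
s_1 = 1.944826: f = 5.669038, f' = 20.591455 → s_2 = 1.944826 - (5.669038)/(20.591455) = 1.669516
s_2 = 1.669516: f = 0.934460, f' = 14.174058 → s_3 = 1.669516 - (0.934460)/(14.174058) = 1.603589

1.6036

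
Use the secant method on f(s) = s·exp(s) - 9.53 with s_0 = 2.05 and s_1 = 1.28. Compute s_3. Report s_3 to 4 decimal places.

1.7493

f(s_0) = 6.394197, f(s_1) = -4.926301
s_2 = 1.280000 - (-4.926301)·(1.280000 - 2.050000)/(-4.926301 - (6.394197)) = 1.615078; f(s_2) = -1.408933
s_3 = 1.615078 - (-1.408933)·(1.615078 - 1.280000)/(-1.408933 - (-4.926301)) = 1.749299; f(s_3) = 0.529461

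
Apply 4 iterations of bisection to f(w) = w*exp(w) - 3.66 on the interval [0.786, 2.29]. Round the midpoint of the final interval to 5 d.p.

1.11500

f(0.786000) = -1.935044, f(2.290000) = 18.953607 (opposite signs)
step 1: m = 1.538000, f(m) = 3.499806 > 0 → root in [0.786000, 1.538000]
step 2: m = 1.162000, f(m) = 0.054123 > 0 → root in [0.786000, 1.162000]
step 3: m = 0.974000, f(m) = -1.080344 < 0 → root in [0.974000, 1.162000]
step 4: m = 1.068000, f(m) = -0.552596 < 0 → root in [1.068000, 1.162000]
Midpoint of [1.068000, 1.162000] = 1.115000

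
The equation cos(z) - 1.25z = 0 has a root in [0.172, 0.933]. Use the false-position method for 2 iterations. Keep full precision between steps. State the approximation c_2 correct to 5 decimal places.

False-position update: c = (a·f(b) − b·f(a))/(f(b) − f(a)); replace the endpoint whose sign matches f(c).
f(0.172000) = 0.770244, f(0.933000) = -0.570824
step 1: c = 0.609082, f(c) = 0.058822 > 0 → new bracket [0.609082, 0.933000]
step 2: c = 0.639342, f(c) = 0.003311 > 0 → new bracket [0.639342, 0.933000]

0.63934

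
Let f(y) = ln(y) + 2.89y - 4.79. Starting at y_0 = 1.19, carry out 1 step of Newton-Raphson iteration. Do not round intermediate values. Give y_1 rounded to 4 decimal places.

1.5055

f'(y) = 1/y + 2.89
y_0 = 1.190000: f = -1.176947, f' = 3.730336 → y_1 = 1.190000 - (-1.176947)/(3.730336) = 1.505507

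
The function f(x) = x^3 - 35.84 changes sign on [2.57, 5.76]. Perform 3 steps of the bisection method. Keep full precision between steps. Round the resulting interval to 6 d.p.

f(2.570000) = -18.865407, f(5.760000) = 155.262976 (opposite signs)
step 1: m = 4.165000, f(m) = 36.411192 > 0 → root in [2.570000, 4.165000]
step 2: m = 3.367500, f(m) = 2.347639 > 0 → root in [2.570000, 3.367500]
step 3: m = 2.968750, f(m) = -9.674991 < 0 → root in [2.968750, 3.367500]

[2.968750, 3.367500]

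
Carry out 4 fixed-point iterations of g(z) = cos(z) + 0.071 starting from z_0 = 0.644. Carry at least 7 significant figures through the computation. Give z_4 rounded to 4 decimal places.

z_1 = g(0.644000) = 0.870701
z_2 = g(0.870701) = 0.715291
z_3 = g(0.715291) = 0.825902
z_4 = g(0.825902) = 0.748894

0.7489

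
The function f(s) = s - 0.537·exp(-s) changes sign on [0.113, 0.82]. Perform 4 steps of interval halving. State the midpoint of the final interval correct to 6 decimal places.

f(0.113000) = -0.366622, f(0.820000) = 0.583488 (opposite signs)
step 1: m = 0.466500, f(m) = 0.129697 > 0 → root in [0.113000, 0.466500]
step 2: m = 0.289750, f(m) = -0.112168 < 0 → root in [0.289750, 0.466500]
step 3: m = 0.378125, f(m) = 0.010202 > 0 → root in [0.289750, 0.378125]
step 4: m = 0.333937, f(m) = -0.050607 < 0 → root in [0.333937, 0.378125]
Midpoint of [0.333937, 0.378125] = 0.356031

0.356031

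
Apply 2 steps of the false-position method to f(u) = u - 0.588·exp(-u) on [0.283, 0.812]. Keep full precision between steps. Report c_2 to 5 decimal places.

f(0.283000) = -0.160070, f(0.812000) = 0.550946
step 1: c = 0.402093, f(c) = 0.008769 > 0 → new bracket [0.283000, 0.402093]
step 2: c = 0.395908, f(c) = 0.000143 > 0 → new bracket [0.283000, 0.395908]

0.39591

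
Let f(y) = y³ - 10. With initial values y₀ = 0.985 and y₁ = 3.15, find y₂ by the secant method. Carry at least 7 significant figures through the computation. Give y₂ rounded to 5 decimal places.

f(y_0) = -9.044328, f(y_1) = 21.255875
y_2 = 3.150000 - (21.255875)·(3.150000 - 0.985000)/(21.255875 - (-9.044328)) = 1.631232; f(y_2) = -5.659423

1.63123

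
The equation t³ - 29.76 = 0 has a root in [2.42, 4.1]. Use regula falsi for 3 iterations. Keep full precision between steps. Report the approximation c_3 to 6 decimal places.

3.084386

False-position update: c = (a·f(b) − b·f(a))/(f(b) − f(a)); replace the endpoint whose sign matches f(c).
f(2.420000) = -15.587512, f(4.100000) = 39.161000
step 1: c = 2.898315, f(c) = -5.413494 < 0 → new bracket [2.898315, 4.100000]
step 2: c = 3.044257, f(c) = -1.547337 < 0 → new bracket [3.044257, 4.100000]
step 3: c = 3.084386, f(c) = -0.416875 < 0 → new bracket [3.084386, 4.100000]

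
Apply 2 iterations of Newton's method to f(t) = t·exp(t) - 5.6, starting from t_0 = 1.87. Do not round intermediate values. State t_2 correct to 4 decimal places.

1.4027

f'(t) = (t + 1)·exp(t)
t_0 = 1.870000: f = 6.533114, f' = 18.621411 → t_1 = 1.870000 - (6.533114)/(18.621411) = 1.519161
t_1 = 1.519161: f = 1.340123, f' = 11.508514 → t_2 = 1.519161 - (1.340123)/(11.508514) = 1.402715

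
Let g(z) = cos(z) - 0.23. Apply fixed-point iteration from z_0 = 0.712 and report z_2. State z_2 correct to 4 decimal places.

0.6343

z_1 = g(0.712000) = 0.527057
z_2 = g(0.527057) = 0.634291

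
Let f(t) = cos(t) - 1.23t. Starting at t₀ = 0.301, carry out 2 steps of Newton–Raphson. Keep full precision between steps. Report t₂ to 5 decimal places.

Newton update: t ← t − f(t)/f'(t).
f'(t) = -sin(t) - 1.23
t_0 = 0.301000: f = 0.584810, f' = -1.526475 → t_1 = 0.301000 - (0.584810)/(-1.526475) = 0.684112
t_1 = 0.684112: f = -0.066477, f' = -1.861985 → t_2 = 0.684112 - (-0.066477)/(-1.861985) = 0.648410

0.64841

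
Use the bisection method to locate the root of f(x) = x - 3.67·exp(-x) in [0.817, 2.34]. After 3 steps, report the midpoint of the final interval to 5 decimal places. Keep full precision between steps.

1.10256

f(0.817000) = -0.804241, f(2.340000) = 1.986478 (opposite signs)
step 1: m = 1.578500, f(m) = 0.821437 > 0 → root in [0.817000, 1.578500]
step 2: m = 1.197750, f(m) = 0.089877 > 0 → root in [0.817000, 1.197750]
step 3: m = 1.007375, f(m) = -0.332822 < 0 → root in [1.007375, 1.197750]
Midpoint of [1.007375, 1.197750] = 1.102563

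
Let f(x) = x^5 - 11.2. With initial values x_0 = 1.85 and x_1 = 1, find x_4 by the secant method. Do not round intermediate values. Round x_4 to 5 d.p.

f(x_0) = 10.469987, f(x_1) = -10.200000
x_2 = 1.000000 - (-10.200000)·(1.000000 - 1.850000)/(-10.200000 - (10.469987)) = 1.419449; f(x_2) = -5.437664
x_3 = 1.419449 - (-5.437664)·(1.419449 - 1.000000)/(-5.437664 - (-10.200000)) = 1.898378; f(x_3) = 13.455471
x_4 = 1.898378 - (13.455471)·(1.898378 - 1.419449)/(13.455471 - (-5.437664)) = 1.557290; f(x_4) = -2.041009

1.55729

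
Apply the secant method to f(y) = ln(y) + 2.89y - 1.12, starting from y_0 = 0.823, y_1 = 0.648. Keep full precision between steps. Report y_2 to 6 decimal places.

f(y_0) = 1.063671, f(y_1) = 0.318855
y_2 = 0.648000 - (0.318855)·(0.648000 - 0.823000)/(0.318855 - (1.063671)) = 0.573083; f(y_2) = -0.020517

0.573083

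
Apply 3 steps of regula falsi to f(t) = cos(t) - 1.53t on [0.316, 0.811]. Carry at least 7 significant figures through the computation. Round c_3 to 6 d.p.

f(0.316000) = 0.467006, f(0.811000) = -0.552056
step 1: c = 0.542844, f(c) = 0.025692 > 0 → new bracket [0.542844, 0.811000]
step 2: c = 0.554769, f(c) = 0.001227 > 0 → new bracket [0.554769, 0.811000]
step 3: c = 0.555337, f(c) = 0.000058 > 0 → new bracket [0.555337, 0.811000]

0.555337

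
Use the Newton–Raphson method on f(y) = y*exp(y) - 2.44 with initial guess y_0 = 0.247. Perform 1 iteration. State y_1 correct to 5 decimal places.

f'(y) = (y+1)*exp(y)
y_0 = 0.247000: f = -2.123796, f' = 1.596383 → y_1 = 0.247000 - (-2.123796)/(1.596383) = 1.577380

1.57738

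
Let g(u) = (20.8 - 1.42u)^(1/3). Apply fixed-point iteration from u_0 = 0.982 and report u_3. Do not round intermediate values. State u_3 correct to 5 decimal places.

2.57882

u_1 = g(0.982000) = 2.687254
u_2 = g(2.687254) = 2.570480
u_3 = g(2.570480) = 2.578818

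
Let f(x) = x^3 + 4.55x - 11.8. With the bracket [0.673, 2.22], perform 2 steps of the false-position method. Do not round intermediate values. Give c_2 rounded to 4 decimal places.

False-position update: c = (a·f(b) − b·f(a))/(f(b) − f(a)); replace the endpoint whose sign matches f(c).
f(0.673000) = -8.433029, f(2.220000) = 9.242048
step 1: c = 1.411096, f(c) = -2.569755 < 0 → new bracket [1.411096, 2.220000]
step 2: c = 1.587079, f(c) = -0.581220 < 0 → new bracket [1.587079, 2.220000]

1.5871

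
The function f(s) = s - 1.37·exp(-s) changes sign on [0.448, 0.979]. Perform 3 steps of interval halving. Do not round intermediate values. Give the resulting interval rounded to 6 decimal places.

f(0.448000) = -0.427299, f(0.979000) = 0.464309 (opposite signs)
step 1: m = 0.713500, f(m) = 0.042301 > 0 → root in [0.448000, 0.713500]
step 2: m = 0.580750, f(m) = -0.185736 < 0 → root in [0.580750, 0.713500]
step 3: m = 0.647125, f(m) = -0.070137 < 0 → root in [0.647125, 0.713500]

[0.647125, 0.713500]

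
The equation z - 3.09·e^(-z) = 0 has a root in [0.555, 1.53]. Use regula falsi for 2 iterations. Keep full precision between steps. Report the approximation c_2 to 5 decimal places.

f(0.555000) = -1.218883, f(1.530000) = 0.860905
step 1: c = 1.126410, f(c) = 0.124647 > 0 → new bracket [0.555000, 1.126410]
step 2: c = 1.073397, f(c) = 0.017095 > 0 → new bracket [0.555000, 1.073397]

1.07340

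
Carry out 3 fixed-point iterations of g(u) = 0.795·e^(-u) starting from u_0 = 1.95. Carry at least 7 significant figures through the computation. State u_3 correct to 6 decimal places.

0.390866

u_1 = g(1.950000) = 0.113108
u_2 = g(0.113108) = 0.709978
u_3 = g(0.709978) = 0.390866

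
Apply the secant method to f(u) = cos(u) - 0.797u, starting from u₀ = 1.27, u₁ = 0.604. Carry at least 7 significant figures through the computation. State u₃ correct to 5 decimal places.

0.83984

f(u_0) = -0.715909, f(u_1) = 0.341682
u_2 = 0.604000 - (0.341682)·(0.604000 - 1.270000)/(0.341682 - (-0.715909)) = 0.819169; f(u_2) = 0.029951
u_3 = 0.819169 - (0.029951)·(0.819169 - 0.604000)/(0.029951 - (0.341682)) = 0.839842; f(u_3) = -0.001774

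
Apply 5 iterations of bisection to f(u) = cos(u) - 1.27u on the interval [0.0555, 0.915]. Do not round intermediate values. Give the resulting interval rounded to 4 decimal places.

f(0.055500) = 0.927975, f(0.915000) = -0.552259 (opposite signs)
step 1: m = 0.485250, f(m) = 0.268291 > 0 → root in [0.485250, 0.915000]
step 2: m = 0.700125, f(m) = -0.124397 < 0 → root in [0.485250, 0.700125]
step 3: m = 0.592688, f(m) = 0.076729 > 0 → root in [0.592688, 0.700125]
step 4: m = 0.646406, f(m) = -0.022682 < 0 → root in [0.592688, 0.646406]
step 5: m = 0.619547, f(m) = 0.027317 > 0 → root in [0.619547, 0.646406]

[0.6195, 0.6464]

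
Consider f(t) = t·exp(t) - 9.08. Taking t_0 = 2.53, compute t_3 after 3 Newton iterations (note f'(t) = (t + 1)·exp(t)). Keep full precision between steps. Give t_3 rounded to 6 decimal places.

1.687349

Newton update: t ← t − f(t)/f'(t).
t_0 = 2.530000: f = 22.680371, f' = 44.313877 → t_1 = 2.530000 - (22.680371)/(44.313877) = 2.018188
t_1 = 2.018188: f = 6.106216, f' = 22.710895 → t_2 = 2.018188 - (6.106216)/(22.710895) = 1.749321
t_2 = 1.749321: f = 0.979811, f' = 15.810507 → t_3 = 1.749321 - (0.979811)/(15.810507) = 1.687349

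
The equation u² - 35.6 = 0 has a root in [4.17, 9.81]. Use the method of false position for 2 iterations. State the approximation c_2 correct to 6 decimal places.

5.842358

False-position update: c = (a·f(b) − b·f(a))/(f(b) − f(a)); replace the endpoint whose sign matches f(c).
f(4.170000) = -18.211100, f(9.810000) = 60.636100
step 1: c = 5.472654, f(c) = -5.650060 < 0 → new bracket [5.472654, 9.810000]
step 2: c = 5.842358, f(c) = -1.466854 < 0 → new bracket [5.842358, 9.810000]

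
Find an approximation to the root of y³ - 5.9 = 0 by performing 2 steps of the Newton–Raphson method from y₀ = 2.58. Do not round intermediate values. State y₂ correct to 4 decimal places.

1.8278

f'(y) = 3y²
y_0 = 2.580000: f = 11.273512, f' = 19.969200 → y_1 = 2.580000 - (11.273512)/(19.969200) = 2.015455
y_1 = 2.015455: f = 2.286897, f' = 12.186177 → y_2 = 2.015455 - (2.286897)/(12.186177) = 1.827792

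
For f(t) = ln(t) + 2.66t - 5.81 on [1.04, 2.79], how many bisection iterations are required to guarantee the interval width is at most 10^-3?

Initial width b − a = 2.79 − 1.04 = 1.750000.
After n steps the width is (b−a)/2^n; need (b−a)/2^n ≤ 10^-3.
So n ≥ log₂(1.750000/10^-3) = log₂(1750.0000) ≈ 10.7731.
Hence n = 11.

11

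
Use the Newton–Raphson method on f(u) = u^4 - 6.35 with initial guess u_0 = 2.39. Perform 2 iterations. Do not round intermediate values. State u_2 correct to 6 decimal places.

f'(u) = 4u^3
u_0 = 2.390000: f = 26.278086, f' = 54.607676 → u_1 = 2.390000 - (26.278086)/(54.607676) = 1.908784
u_1 = 1.908784: f = 6.924775, f' = 27.818286 → u_2 = 1.908784 - (6.924775)/(27.818286) = 1.659855

1.659855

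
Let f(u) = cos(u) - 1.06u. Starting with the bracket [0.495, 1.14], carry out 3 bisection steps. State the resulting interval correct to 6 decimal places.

f(0.495000) = 0.355269, f(1.140000) = -0.790805 (opposite signs)
step 1: m = 0.817500, f(m) = -0.182503 < 0 → root in [0.495000, 0.817500]
step 2: m = 0.656250, f(m) = 0.096661 > 0 → root in [0.656250, 0.817500]
step 3: m = 0.736875, f(m) = -0.040515 < 0 → root in [0.656250, 0.736875]

[0.656250, 0.736875]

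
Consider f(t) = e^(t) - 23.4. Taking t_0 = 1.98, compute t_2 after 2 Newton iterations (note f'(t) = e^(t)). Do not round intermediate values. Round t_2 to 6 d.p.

3.557940

Newton update: t ← t − f(t)/f'(t).
t_0 = 1.980000: f = -16.157257, f' = 7.242743 → t_1 = 1.980000 - (-16.157257)/(7.242743) = 4.210820
t_1 = 4.210820: f = 44.011805, f' = 67.411805 → t_2 = 4.210820 - (44.011805)/(67.411805) = 3.557940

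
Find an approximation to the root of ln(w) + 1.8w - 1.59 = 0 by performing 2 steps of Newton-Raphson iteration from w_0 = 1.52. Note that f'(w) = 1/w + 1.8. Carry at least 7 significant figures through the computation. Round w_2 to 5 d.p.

0.92564

Newton update: w ← w − f(w)/f'(w).
w_0 = 1.520000: f = 1.564710, f' = 2.457895 → w_1 = 1.520000 - (1.564710)/(2.457895) = 0.883394
w_1 = 0.883394: f = -0.123875, f' = 2.931998 → w_2 = 0.883394 - (-0.123875)/(2.931998) = 0.925643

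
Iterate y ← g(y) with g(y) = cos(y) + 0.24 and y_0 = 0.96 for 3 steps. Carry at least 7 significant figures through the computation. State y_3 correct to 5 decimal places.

y_1 = g(0.960000) = 0.813520
y_2 = g(0.813520) = 0.926945
y_3 = g(0.926945) = 0.840280

0.84028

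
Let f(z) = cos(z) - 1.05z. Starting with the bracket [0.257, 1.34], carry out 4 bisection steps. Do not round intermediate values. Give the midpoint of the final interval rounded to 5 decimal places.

f(0.257000) = 0.697307, f(1.340000) = -1.178247 (opposite signs)
step 1: m = 0.798500, f(m) = -0.140643 < 0 → root in [0.257000, 0.798500]
step 2: m = 0.527750, f(m) = 0.309805 > 0 → root in [0.527750, 0.798500]
step 3: m = 0.663125, f(m) = 0.091791 > 0 → root in [0.663125, 0.798500]
step 4: m = 0.730812, f(m) = -0.022721 < 0 → root in [0.663125, 0.730812]
Midpoint of [0.663125, 0.730812] = 0.696969

0.69697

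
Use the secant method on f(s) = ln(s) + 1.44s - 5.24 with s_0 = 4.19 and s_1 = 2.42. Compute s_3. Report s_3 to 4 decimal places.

f(s_0) = 2.226301, f(s_1) = -0.871432
s_2 = 2.420000 - (-0.871432)·(2.420000 - 4.190000)/(-0.871432 - (2.226301)) = 2.917924; f(s_2) = 0.032683
s_3 = 2.917924 - (0.032683)·(2.917924 - 2.420000)/(0.032683 - (-0.871432)) = 2.899924; f(s_3) = 0.000576

2.8999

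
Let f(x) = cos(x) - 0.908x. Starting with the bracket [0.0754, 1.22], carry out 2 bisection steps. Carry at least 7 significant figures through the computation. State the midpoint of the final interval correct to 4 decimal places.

0.7908

f(0.075400) = 0.928696, f(1.220000) = -0.764114 (opposite signs)
step 1: m = 0.647700, f(m) = 0.209362 > 0 → root in [0.647700, 1.220000]
step 2: m = 0.933850, f(m) = -0.253192 < 0 → root in [0.647700, 0.933850]
Midpoint of [0.647700, 0.933850] = 0.790775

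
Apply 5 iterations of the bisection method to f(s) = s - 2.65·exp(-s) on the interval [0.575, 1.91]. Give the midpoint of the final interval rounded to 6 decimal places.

0.971328

f(0.575000) = -0.916168, f(1.910000) = 1.517587 (opposite signs)
step 1: m = 1.242500, f(m) = 0.477547 > 0 → root in [0.575000, 1.242500]
step 2: m = 0.908750, f(m) = -0.159273 < 0 → root in [0.908750, 1.242500]
step 3: m = 1.075625, f(m) = 0.171751 > 0 → root in [0.908750, 1.075625]
step 4: m = 0.992188, f(m) = 0.009661 > 0 → root in [0.908750, 0.992188]
step 5: m = 0.950469, f(m) = -0.073915 < 0 → root in [0.950469, 0.992188]
Midpoint of [0.950469, 0.992188] = 0.971328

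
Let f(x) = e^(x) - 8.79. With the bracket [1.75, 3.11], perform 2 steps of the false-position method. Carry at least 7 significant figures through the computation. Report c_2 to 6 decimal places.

f(1.750000) = -3.035397, f(3.110000) = 13.631044
step 1: c = 1.997692, f(c) = -1.417980 < 0 → new bracket [1.997692, 3.110000]
step 2: c = 2.102498, f(c) = -0.603406 < 0 → new bracket [2.102498, 3.110000]

2.102498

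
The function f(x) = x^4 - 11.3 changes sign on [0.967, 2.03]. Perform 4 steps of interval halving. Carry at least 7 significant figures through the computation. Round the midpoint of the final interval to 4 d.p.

f(0.967000) = -10.425609, f(2.030000) = 5.681817 (opposite signs)
step 1: m = 1.498500, f(m) = -6.257720 < 0 → root in [1.498500, 2.030000]
step 2: m = 1.764250, f(m) = -1.611858 < 0 → root in [1.764250, 2.030000]
step 3: m = 1.897125, f(m) = 1.653400 > 0 → root in [1.764250, 1.897125]
step 4: m = 1.830687, f(m) = -0.068006 < 0 → root in [1.830687, 1.897125]
Midpoint of [1.830687, 1.897125] = 1.863906

1.8639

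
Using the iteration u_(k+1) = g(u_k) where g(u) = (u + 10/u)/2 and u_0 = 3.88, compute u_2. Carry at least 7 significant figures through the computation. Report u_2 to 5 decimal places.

3.16296

u_1 = g(3.880000) = 3.228660
u_2 = g(3.228660) = 3.162960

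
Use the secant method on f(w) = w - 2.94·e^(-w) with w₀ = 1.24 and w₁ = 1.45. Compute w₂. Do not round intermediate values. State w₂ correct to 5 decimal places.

1.01978

Secant update: w_(k+1) = w_k − f(w_k)·(w_k − w_(k-1))/(f(w_k) − f(w_(k-1))).
f(w_0) = 0.389210, f(w_1) = 0.760363
w_2 = 1.450000 - (0.760363)·(1.450000 - 1.240000)/(0.760363 - (0.389210)) = 1.019783; f(w_2) = -0.040596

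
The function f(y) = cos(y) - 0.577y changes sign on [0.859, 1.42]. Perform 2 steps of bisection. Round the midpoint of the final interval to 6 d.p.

f(0.859000) = 0.157552, f(1.420000) = -0.669115 (opposite signs)
step 1: m = 1.139500, f(m) = -0.239443 < 0 → root in [0.859000, 1.139500]
step 2: m = 0.999250, f(m) = -0.035634 < 0 → root in [0.859000, 0.999250]
Midpoint of [0.859000, 0.999250] = 0.929125

0.929125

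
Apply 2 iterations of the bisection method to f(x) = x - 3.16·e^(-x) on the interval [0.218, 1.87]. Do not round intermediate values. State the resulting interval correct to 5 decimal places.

[1.04400, 1.45700]

f(0.218000) = -2.323036, f(1.870000) = 1.382969 (opposite signs)
step 1: m = 1.044000, f(m) = -0.068458 < 0 → root in [1.044000, 1.870000]
step 2: m = 1.457000, f(m) = 0.720928 > 0 → root in [1.044000, 1.457000]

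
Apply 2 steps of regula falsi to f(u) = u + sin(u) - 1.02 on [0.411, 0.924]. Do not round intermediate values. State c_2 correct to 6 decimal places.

f(0.411000) = -0.209474, f(0.924000) = 0.702019
step 1: c = 0.528895, f(c) = 0.013474 > 0 → new bracket [0.411000, 0.528895]
step 2: c = 0.521770, f(c) = 0.000185 > 0 → new bracket [0.411000, 0.521770]

0.521770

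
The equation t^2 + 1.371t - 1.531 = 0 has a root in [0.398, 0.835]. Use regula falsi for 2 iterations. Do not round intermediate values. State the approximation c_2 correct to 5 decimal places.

f(0.398000) = -0.826938, f(0.835000) = 0.311010
step 1: c = 0.715565, f(c) = -0.037928 < 0 → new bracket [0.715565, 0.835000]
step 2: c = 0.728547, f(c) = -0.001382 < 0 → new bracket [0.728547, 0.835000]

0.72855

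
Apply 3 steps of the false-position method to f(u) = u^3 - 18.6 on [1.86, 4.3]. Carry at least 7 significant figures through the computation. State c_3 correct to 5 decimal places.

f(1.860000) = -12.165144, f(4.300000) = 60.907000
step 1: c = 2.266214, f(c) = -6.961341 < 0 → new bracket [2.266214, 4.300000]
step 2: c = 2.474822, f(c) = -3.442344 < 0 → new bracket [2.474822, 4.300000]
step 3: c = 2.572459, f(c) = -1.576627 < 0 → new bracket [2.572459, 4.300000]

2.57246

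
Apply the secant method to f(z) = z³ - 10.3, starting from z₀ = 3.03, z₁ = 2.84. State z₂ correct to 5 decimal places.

f(z_0) = 17.518127, f(z_1) = 12.606304
z_2 = 2.840000 - (12.606304)·(2.840000 - 3.030000)/(12.606304 - (17.518127)) = 2.352361; f(z_2) = 2.717026

2.35236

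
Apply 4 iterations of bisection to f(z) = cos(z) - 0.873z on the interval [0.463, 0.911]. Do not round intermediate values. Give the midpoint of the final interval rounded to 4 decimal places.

0.7850

f(0.463000) = 0.490518, f(0.911000) = -0.182347 (opposite signs)
step 1: m = 0.687000, f(m) = 0.173401 > 0 → root in [0.687000, 0.911000]
step 2: m = 0.799000, f(m) = -0.000103 < 0 → root in [0.687000, 0.799000]
step 3: m = 0.743000, f(m) = 0.087803 > 0 → root in [0.743000, 0.799000]
step 4: m = 0.771000, f(m) = 0.044131 > 0 → root in [0.771000, 0.799000]
Midpoint of [0.771000, 0.799000] = 0.785000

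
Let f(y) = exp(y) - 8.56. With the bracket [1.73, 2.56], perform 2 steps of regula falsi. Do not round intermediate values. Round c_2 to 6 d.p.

2.130565

f(1.730000) = -2.919346, f(2.560000) = 4.375817
step 1: c = 2.062146, f(c) = -0.697177 < 0 → new bracket [2.062146, 2.560000]
step 2: c = 2.130565, f(c) = -0.140374 < 0 → new bracket [2.130565, 2.560000]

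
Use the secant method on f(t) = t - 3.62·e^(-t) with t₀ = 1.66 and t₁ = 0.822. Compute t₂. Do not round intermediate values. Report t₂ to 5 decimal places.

1.19226

Secant update: t_(k+1) = t_k − f(t_k)·(t_k − t_(k-1))/(f(t_k) − f(t_(k-1))).
f(t_0) = 0.971697, f(t_1) = -0.769177
t_2 = 0.822000 - (-0.769177)·(0.822000 - 1.660000)/(-0.769177 - (0.971697)) = 1.192257; f(t_2) = 0.093458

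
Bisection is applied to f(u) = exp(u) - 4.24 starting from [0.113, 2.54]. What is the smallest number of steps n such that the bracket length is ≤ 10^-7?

25

Initial width b − a = 2.54 − 0.113 = 2.427000.
After n steps the width is (b−a)/2^n; need (b−a)/2^n ≤ 10^-7.
So n ≥ log₂(2.427000/10^-7) = log₂(24270000.0000) ≈ 24.5327.
Hence n = 25.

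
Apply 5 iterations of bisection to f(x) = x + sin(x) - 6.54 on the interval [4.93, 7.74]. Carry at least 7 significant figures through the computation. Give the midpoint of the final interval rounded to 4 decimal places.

6.3789

f(4.930000) = -2.586416, f(7.740000) = 2.193511 (opposite signs)
step 1: m = 6.335000, f(m) = -0.153208 < 0 → root in [6.335000, 7.740000]
step 2: m = 7.037500, f(m) = 1.182289 > 0 → root in [6.335000, 7.037500]
step 3: m = 6.686250, f(m) = 0.538489 > 0 → root in [6.335000, 6.686250]
step 4: m = 6.510625, f(m) = 0.196109 > 0 → root in [6.335000, 6.510625]
step 5: m = 6.422812, f(m) = 0.021986 > 0 → root in [6.335000, 6.422812]
Midpoint of [6.335000, 6.422812] = 6.378906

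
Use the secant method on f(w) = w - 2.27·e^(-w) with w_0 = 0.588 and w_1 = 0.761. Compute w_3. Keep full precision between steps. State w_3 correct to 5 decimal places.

Secant update: w_(k+1) = w_k − f(w_k)·(w_k − w_(k-1))/(f(w_k) − f(w_(k-1))).
f(w_0) = -0.672842, f(w_1) = -0.299542
w_2 = 0.761000 - (-0.299542)·(0.761000 - 0.588000)/(-0.299542 - (-0.672842)) = 0.899818; f(w_2) = -0.023264
w_3 = 0.899818 - (-0.023264)·(0.899818 - 0.761000)/(-0.023264 - (-0.299542)) = 0.911507; f(w_3) = -0.000848

0.91151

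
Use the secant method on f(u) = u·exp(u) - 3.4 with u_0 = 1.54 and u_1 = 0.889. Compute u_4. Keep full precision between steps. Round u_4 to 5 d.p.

f(u_0) = 3.783469, f(u_1) = -1.237333
u_2 = 0.889000 - (-1.237333)·(0.889000 - 1.540000)/(-1.237333 - (3.783469)) = 1.049433; f(u_2) = -0.402785
u_3 = 1.049433 - (-0.402785)·(1.049433 - 0.889000)/(-0.402785 - (-1.237333)) = 1.126864; f(u_3) = 0.077464
u_4 = 1.126864 - (0.077464)·(1.126864 - 1.049433)/(0.077464 - (-0.402785)) = 1.114375; f(u_4) = -0.003762

1.11437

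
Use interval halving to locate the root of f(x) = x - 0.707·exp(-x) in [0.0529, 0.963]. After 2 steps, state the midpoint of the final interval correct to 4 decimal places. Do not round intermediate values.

0.3942

f(0.052900) = -0.617672, f(0.963000) = 0.693106 (opposite signs)
step 1: m = 0.507950, f(m) = 0.082528 > 0 → root in [0.052900, 0.507950]
step 2: m = 0.280425, f(m) = -0.253687 < 0 → root in [0.280425, 0.507950]
Midpoint of [0.280425, 0.507950] = 0.394188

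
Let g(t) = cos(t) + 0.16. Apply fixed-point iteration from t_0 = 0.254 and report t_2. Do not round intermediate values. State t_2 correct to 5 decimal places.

0.58854

t_1 = g(0.254000) = 1.127915
t_2 = g(1.127915) = 0.588545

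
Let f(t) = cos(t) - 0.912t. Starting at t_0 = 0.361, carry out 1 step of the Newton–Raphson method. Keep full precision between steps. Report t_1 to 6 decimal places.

Newton update: t ← t − f(t)/f'(t).
f'(t) = -sin(t) - 0.912
t_0 = 0.361000: f = 0.606312, f' = -1.265210 → t_1 = 0.361000 - (0.606312)/(-1.265210) = 0.840219

0.840219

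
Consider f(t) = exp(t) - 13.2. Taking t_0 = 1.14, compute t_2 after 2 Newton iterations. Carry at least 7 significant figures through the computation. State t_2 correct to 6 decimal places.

3.530014

f'(t) = exp(t)
t_0 = 1.140000: f = -10.073232, f' = 3.126768 → t_1 = 1.140000 - (-10.073232)/(3.126768) = 4.361611
t_1 = 4.361611: f = 65.183315, f' = 78.383315 → t_2 = 4.361611 - (65.183315)/(78.383315) = 3.530014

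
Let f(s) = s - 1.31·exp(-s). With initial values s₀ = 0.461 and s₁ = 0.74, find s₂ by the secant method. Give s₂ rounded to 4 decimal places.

0.6732

Secant update: s_(k+1) = s_k − f(s_k)·(s_k − s_(k-1))/(f(s_k) − f(s_(k-1))).
f(s_0) = -0.365155, f(s_1) = 0.114981
s_2 = 0.740000 - (0.114981)·(0.740000 - 0.461000)/(0.114981 - (-0.365155)) = 0.673186; f(s_2) = 0.004981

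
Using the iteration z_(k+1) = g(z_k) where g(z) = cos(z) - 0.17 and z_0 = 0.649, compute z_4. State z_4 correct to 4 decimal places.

z_1 = g(0.649000) = 0.626689
z_2 = g(0.626689) = 0.639974
z_3 = g(0.639974) = 0.632111
z_4 = g(0.632111) = 0.636782

0.6368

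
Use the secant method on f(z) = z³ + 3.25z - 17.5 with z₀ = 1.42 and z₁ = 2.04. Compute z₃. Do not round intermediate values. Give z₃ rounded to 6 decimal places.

2.180399

f(z_0) = -10.021712, f(z_1) = -2.380336
z_2 = 2.040000 - (-2.380336)·(2.040000 - 1.420000)/(-2.380336 - (-10.021712)) = 2.233134; f(z_2) = 0.894071
z_3 = 2.233134 - (0.894071)·(2.233134 - 2.040000)/(0.894071 - (-2.380336)) = 2.180399; f(z_3) = -0.047781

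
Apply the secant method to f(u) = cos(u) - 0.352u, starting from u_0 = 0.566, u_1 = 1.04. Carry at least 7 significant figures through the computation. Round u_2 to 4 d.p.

1.1716

Secant update: u_(k+1) = u_k − f(u_k)·(u_k − u_(k-1))/(f(u_k) − f(u_(k-1))).
f(u_0) = 0.644821, f(u_1) = 0.140140
u_2 = 1.040000 - (0.140140)·(1.040000 - 0.566000)/(0.140140 - (0.644821)) = 1.171621; f(u_2) = -0.023752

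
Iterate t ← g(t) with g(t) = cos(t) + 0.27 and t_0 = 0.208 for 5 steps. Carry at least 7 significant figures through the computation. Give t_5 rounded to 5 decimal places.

t_1 = g(0.208000) = 1.248446
t_2 = g(1.248446) = 0.586797
t_3 = g(0.586797) = 1.102719
t_4 = g(1.102719) = 0.721172
t_5 = g(0.721172) = 1.021033

1.02103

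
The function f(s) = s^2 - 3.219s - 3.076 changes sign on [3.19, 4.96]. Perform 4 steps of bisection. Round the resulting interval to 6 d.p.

f(3.190000) = -3.168510, f(4.960000) = 5.559360 (opposite signs)
step 1: m = 4.075000, f(m) = 0.412200 > 0 → root in [3.190000, 4.075000]
step 2: m = 3.632500, f(m) = -1.573961 < 0 → root in [3.632500, 4.075000]
step 3: m = 3.853750, f(m) = -0.629832 < 0 → root in [3.853750, 4.075000]
step 4: m = 3.964375, f(m) = -0.121054 < 0 → root in [3.964375, 4.075000]

[3.964375, 4.075000]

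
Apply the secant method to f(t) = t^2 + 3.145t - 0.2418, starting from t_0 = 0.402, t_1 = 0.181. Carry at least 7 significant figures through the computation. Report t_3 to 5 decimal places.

0.07538

f(t_0) = 1.184094, f(t_1) = 0.360206
t_2 = 0.181000 - (0.360206)·(0.181000 - 0.402000)/(0.360206 - (1.184094)) = 0.084378; f(t_2) = 0.030689
t_3 = 0.084378 - (0.030689)·(0.084378 - 0.181000)/(0.030689 - (0.360206)) = 0.075379; f(t_3) = 0.000950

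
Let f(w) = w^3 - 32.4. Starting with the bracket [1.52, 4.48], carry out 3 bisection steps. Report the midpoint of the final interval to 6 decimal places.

3.185000

f(1.520000) = -28.888192, f(4.480000) = 57.515392 (opposite signs)
step 1: m = 3.000000, f(m) = -5.400000 < 0 → root in [3.000000, 4.480000]
step 2: m = 3.740000, f(m) = 19.913624 > 0 → root in [3.000000, 3.740000]
step 3: m = 3.370000, f(m) = 5.872753 > 0 → root in [3.000000, 3.370000]
Midpoint of [3.000000, 3.370000] = 3.185000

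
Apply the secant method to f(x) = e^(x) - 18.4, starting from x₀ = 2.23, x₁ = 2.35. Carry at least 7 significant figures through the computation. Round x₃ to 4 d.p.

f(x_0) = -9.100134, f(x_1) = -7.914430
x_2 = 2.350000 - (-7.914430)·(2.350000 - 2.230000)/(-7.914430 - (-9.100134)) = 3.150986; f(x_2) = 4.959078
x_3 = 3.150986 - (4.959078)·(3.150986 - 2.350000)/(4.959078 - (-7.914430)) = 2.842433; f(x_3) = -1.242534

2.8424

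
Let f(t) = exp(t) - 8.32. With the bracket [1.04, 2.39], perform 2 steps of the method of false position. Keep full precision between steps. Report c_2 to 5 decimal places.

2.09720

False-position update: c = (a·f(b) − b·f(a))/(f(b) − f(a)); replace the endpoint whose sign matches f(c).
f(1.040000) = -5.490783, f(2.390000) = 2.593494
step 1: c = 1.956910, f(c) = -1.242574 < 0 → new bracket [1.956910, 2.390000]
step 2: c = 2.097196, f(c) = -0.176695 < 0 → new bracket [2.097196, 2.390000]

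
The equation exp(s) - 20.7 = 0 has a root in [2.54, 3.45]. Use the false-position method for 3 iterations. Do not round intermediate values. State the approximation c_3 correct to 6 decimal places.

False-position update: c = (a·f(b) − b·f(a))/(f(b) − f(a)); replace the endpoint whose sign matches f(c).
f(2.540000) = -8.020329, f(3.450000) = 10.800392
step 1: c = 2.927791, f(c) = -2.013700 < 0 → new bracket [2.927791, 3.450000]
step 2: c = 3.009854, f(c) = -0.415553 < 0 → new bracket [3.009854, 3.450000]
step 3: c = 3.026162, f(c) = -0.082053 < 0 → new bracket [3.026162, 3.450000]

3.026162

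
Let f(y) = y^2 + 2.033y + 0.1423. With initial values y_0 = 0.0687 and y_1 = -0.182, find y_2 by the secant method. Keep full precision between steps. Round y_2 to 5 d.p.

-0.08064

f(y_0) = 0.286687, f(y_1) = -0.194582
y_2 = -0.182000 - (-0.194582)·(-0.182000 - 0.068700)/(-0.194582 - (0.286687)) = -0.080639; f(y_2) = -0.015137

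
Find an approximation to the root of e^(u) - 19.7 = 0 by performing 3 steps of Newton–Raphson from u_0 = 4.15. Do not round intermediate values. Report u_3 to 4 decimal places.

2.9853

f'(u) = e^(u)
u_0 = 4.150000: f = 43.734000, f' = 63.434000 → u_1 = 4.150000 - (43.734000)/(63.434000) = 3.460559
u_1 = 3.460559: f = 12.134767, f' = 31.834767 → u_2 = 3.460559 - (12.134767)/(31.834767) = 3.079379
u_2 = 3.079379: f = 2.044901, f' = 21.744901 → u_3 = 3.079379 - (2.044901)/(21.744901) = 2.985339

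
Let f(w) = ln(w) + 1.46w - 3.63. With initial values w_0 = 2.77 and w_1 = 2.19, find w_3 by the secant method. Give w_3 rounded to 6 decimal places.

f(w_0) = 1.433047, f(w_1) = 0.351302
w_2 = 2.190000 - (0.351302)·(2.190000 - 2.770000)/(0.351302 - (1.433047)) = 2.001643; f(w_2) = -0.013634
w_3 = 2.001643 - (-0.013634)·(2.001643 - 2.190000)/(-0.013634 - (0.351302)) = 2.008679; f(w_3) = 0.000150

2.008679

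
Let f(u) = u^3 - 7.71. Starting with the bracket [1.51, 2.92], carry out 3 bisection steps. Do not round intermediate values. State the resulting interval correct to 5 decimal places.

[1.86250, 2.03875]

f(1.510000) = -4.267049, f(2.920000) = 17.187088 (opposite signs)
step 1: m = 2.215000, f(m) = 3.157288 > 0 → root in [1.510000, 2.215000]
step 2: m = 1.862500, f(m) = -1.249162 < 0 → root in [1.862500, 2.215000]
step 3: m = 2.038750, f(m) = 0.764068 > 0 → root in [1.862500, 2.038750]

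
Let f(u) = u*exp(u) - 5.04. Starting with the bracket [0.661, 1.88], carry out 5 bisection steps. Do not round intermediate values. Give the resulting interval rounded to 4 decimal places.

f(0.661000) = -3.759823, f(1.880000) = 7.280589 (opposite signs)
step 1: m = 1.270500, f(m) = -0.513674 < 0 → root in [1.270500, 1.880000]
step 2: m = 1.575250, f(m) = 2.571528 > 0 → root in [1.270500, 1.575250]
step 3: m = 1.422875, f(m) = 0.863554 > 0 → root in [1.270500, 1.422875]
step 4: m = 1.346687, f(m) = 0.137568 > 0 → root in [1.270500, 1.346687]
step 5: m = 1.308594, f(m) = -0.196940 < 0 → root in [1.308594, 1.346687]

[1.3086, 1.3467]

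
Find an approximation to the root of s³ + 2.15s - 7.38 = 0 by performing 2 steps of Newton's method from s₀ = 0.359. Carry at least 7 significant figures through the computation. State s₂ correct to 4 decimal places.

2.0759

f'(s) = 3s² + 2.15
s_0 = 0.359000: f = -6.561882, f' = 2.536643 → s_1 = 0.359000 - (-6.561882)/(2.536643) = 2.945837
s_1 = 2.945837: f = 24.517390, f' = 28.183865 → s_2 = 2.945837 - (24.517390)/(28.183865) = 2.075928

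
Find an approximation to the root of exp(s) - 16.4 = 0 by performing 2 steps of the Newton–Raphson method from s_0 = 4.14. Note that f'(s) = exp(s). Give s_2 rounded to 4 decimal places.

s_0 = 4.140000: f = 46.402821, f' = 62.802821 → s_1 = 4.140000 - (46.402821)/(62.802821) = 3.401135
s_1 = 3.401135: f = 13.598122, f' = 29.998122 → s_2 = 3.401135 - (13.598122)/(29.998122) = 2.947836

2.9478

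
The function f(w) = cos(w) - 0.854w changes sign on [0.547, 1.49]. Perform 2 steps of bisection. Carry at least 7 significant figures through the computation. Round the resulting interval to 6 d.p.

[0.782750, 1.018500]

f(0.547000) = 0.386951, f(1.490000) = -1.191752 (opposite signs)
step 1: m = 1.018500, f(m) = -0.345155 < 0 → root in [0.547000, 1.018500]
step 2: m = 0.782750, f(m) = 0.040508 > 0 → root in [0.782750, 1.018500]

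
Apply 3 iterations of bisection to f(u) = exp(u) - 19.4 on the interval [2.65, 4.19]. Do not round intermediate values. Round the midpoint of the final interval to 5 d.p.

2.93875

f(2.650000) = -5.245961, f(4.190000) = 46.622791 (opposite signs)
step 1: m = 3.420000, f(m) = 11.169415 > 0 → root in [2.650000, 3.420000]
step 2: m = 3.035000, f(m) = 1.400978 > 0 → root in [2.650000, 3.035000]
step 3: m = 2.842500, f(m) = -2.241392 < 0 → root in [2.842500, 3.035000]
Midpoint of [2.842500, 3.035000] = 2.938750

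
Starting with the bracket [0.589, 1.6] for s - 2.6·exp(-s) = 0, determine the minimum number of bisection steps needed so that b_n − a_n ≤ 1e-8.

Initial width b − a = 1.6 − 0.589 = 1.011000.
After n steps the width is (b−a)/2^n; need (b−a)/2^n ≤ 1e-8.
So n ≥ log₂(1.011000/1e-8) = log₂(101100000.0000) ≈ 26.5912.
Hence n = 27.

27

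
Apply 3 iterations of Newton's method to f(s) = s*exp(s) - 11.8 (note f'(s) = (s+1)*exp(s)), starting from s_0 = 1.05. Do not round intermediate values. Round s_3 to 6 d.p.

s_0 = 1.050000: f = -8.799466, f' = 5.858185 → s_1 = 1.050000 - (-8.799466)/(5.858185) = 2.552081
s_1 = 2.552081: f = 20.952840, f' = 45.586620 → s_2 = 2.552081 - (20.952840)/(45.586620) = 2.092454
s_2 = 2.092454: f = 5.158872, f' = 25.063650 → s_3 = 2.092454 - (5.158872)/(25.063650) = 1.886623

1.886623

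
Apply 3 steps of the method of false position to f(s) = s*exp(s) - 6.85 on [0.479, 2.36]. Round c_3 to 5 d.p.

f(0.479000) = -6.076674, f(2.360000) = 18.144645
step 1: c = 0.950908, f(c) = -4.388997 < 0 → new bracket [0.950908, 2.360000]
step 2: c = 1.225364, f(c) = -2.677139 < 0 → new bracket [1.225364, 2.360000]
step 3: c = 1.371249, f(c) = -1.446914 < 0 → new bracket [1.371249, 2.360000]

1.37125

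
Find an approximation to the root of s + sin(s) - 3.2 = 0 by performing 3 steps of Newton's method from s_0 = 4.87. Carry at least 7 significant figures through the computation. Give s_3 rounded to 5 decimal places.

3.87107

f'(s) = 1 + cos(s)
s_0 = 4.870000: f = 0.682395, f' = 1.156959 → s_1 = 4.870000 - (0.682395)/(1.156959) = 4.280182
s_1 = 4.280182: f = 0.172139, f' = 0.581125 → s_2 = 4.280182 - (0.172139)/(0.581125) = 3.983966
s_2 = 3.983966: f = 0.037741, f' = 0.334306 → s_3 = 3.983966 - (0.037741)/(0.334306) = 3.871073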